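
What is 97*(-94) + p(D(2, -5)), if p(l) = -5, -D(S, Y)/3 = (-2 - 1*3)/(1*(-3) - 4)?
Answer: -9123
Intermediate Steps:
D(S, Y) = -15/7 (D(S, Y) = -3*(-2 - 1*3)/(1*(-3) - 4) = -3*(-2 - 3)/(-3 - 4) = -3*(-5)/(-7) = -(-3)*(-5)/7 = -3*5/7 = -15/7)
97*(-94) + p(D(2, -5)) = 97*(-94) - 5 = -9118 - 5 = -9123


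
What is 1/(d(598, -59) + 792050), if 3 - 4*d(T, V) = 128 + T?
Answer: 4/3167477 ≈ 1.2628e-6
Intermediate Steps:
d(T, V) = -125/4 - T/4 (d(T, V) = ¾ - (128 + T)/4 = ¾ + (-32 - T/4) = -125/4 - T/4)
1/(d(598, -59) + 792050) = 1/((-125/4 - ¼*598) + 792050) = 1/((-125/4 - 299/2) + 792050) = 1/(-723/4 + 792050) = 1/(3167477/4) = 4/3167477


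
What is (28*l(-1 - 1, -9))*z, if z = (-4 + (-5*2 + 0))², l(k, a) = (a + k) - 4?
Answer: -82320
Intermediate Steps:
l(k, a) = -4 + a + k
z = 196 (z = (-4 + (-10 + 0))² = (-4 - 10)² = (-14)² = 196)
(28*l(-1 - 1, -9))*z = (28*(-4 - 9 + (-1 - 1)))*196 = (28*(-4 - 9 - 2))*196 = (28*(-15))*196 = -420*196 = -82320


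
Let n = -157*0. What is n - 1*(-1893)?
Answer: 1893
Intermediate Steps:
n = 0
n - 1*(-1893) = 0 - 1*(-1893) = 0 + 1893 = 1893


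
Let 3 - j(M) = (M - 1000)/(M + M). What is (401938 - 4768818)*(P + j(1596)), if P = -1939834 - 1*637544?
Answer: 641540024856080/57 ≈ 1.1255e+13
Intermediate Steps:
P = -2577378 (P = -1939834 - 637544 = -2577378)
j(M) = 3 - (-1000 + M)/(2*M) (j(M) = 3 - (M - 1000)/(M + M) = 3 - (-1000 + M)/(2*M))
(401938 - 4768818)*(P + j(1596)) = (401938 - 4768818)*(-2577378 + (5/2 + 500/1596)) = -4366880*(-2577378 + (5/2 + 500*(1/1596))) = -4366880*(-2577378 + (5/2 + 125/399)) = -4366880*(-2577378 + 2245/798) = -4366880*(-2056745399/798) = 641540024856080/57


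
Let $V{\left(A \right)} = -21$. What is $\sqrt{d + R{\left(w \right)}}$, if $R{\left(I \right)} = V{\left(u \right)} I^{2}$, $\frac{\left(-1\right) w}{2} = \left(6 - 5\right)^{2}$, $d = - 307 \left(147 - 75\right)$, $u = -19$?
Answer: $86 i \sqrt{3} \approx 148.96 i$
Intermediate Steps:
$d = -22104$ ($d = \left(-307\right) 72 = -22104$)
$w = -2$ ($w = - 2 \left(6 - 5\right)^{2} = - 2 \cdot 1^{2} = \left(-2\right) 1 = -2$)
$R{\left(I \right)} = - 21 I^{2}$
$\sqrt{d + R{\left(w \right)}} = \sqrt{-22104 - 21 \left(-2\right)^{2}} = \sqrt{-22104 - 84} = \sqrt{-22188} = 86 i \sqrt{3}$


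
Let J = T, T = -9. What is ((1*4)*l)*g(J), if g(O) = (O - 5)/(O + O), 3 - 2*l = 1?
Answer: 28/9 ≈ 3.1111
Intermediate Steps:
J = -9
l = 1 (l = 3/2 - ½*1 = 3/2 - ½ = 1)
g(O) = (-5 + O)/(2*O) (g(O) = (-5 + O)/((2*O)) = (-5 + O)*(1/(2*O)) = (-5 + O)/(2*O))
((1*4)*l)*g(J) = ((1*4)*1)*((½)*(-5 - 9)/(-9)) = (4*1)*((½)*(-⅑)*(-14)) = 4*(7/9) = 28/9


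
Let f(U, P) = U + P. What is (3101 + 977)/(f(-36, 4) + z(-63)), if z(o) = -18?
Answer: -2039/25 ≈ -81.560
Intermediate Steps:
f(U, P) = P + U
(3101 + 977)/(f(-36, 4) + z(-63)) = (3101 + 977)/((4 - 36) - 18) = 4078/(-32 - 18) = 4078/(-50) = 4078*(-1/50) = -2039/25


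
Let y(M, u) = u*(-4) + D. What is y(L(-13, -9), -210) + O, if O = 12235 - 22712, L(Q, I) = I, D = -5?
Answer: -9642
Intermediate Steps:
y(M, u) = -5 - 4*u (y(M, u) = u*(-4) - 5 = -4*u - 5 = -5 - 4*u)
O = -10477
y(L(-13, -9), -210) + O = (-5 - 4*(-210)) - 10477 = (-5 + 840) - 10477 = 835 - 10477 = -9642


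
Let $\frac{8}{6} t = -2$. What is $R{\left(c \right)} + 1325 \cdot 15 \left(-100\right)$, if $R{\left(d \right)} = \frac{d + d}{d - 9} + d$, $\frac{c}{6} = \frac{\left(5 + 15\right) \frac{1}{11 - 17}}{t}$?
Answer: $- \frac{77511740}{39} \approx -1.9875 \cdot 10^{6}$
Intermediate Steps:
$t = - \frac{3}{2}$ ($t = \frac{3}{4} \left(-2\right) = - \frac{3}{2} \approx -1.5$)
$c = \frac{40}{3}$ ($c = 6 \frac{\left(5 + 15\right) \frac{1}{11 - 17}}{- \frac{3}{2}} = 6 \frac{20}{-6} \left(- \frac{2}{3}\right) = 6 \cdot 20 \left(- \frac{1}{6}\right) \left(- \frac{2}{3}\right) = 6 \left(\left(- \frac{10}{3}\right) \left(- \frac{2}{3}\right)\right) = 6 \cdot \frac{20}{9} = \frac{40}{3} \approx 13.333$)
$R{\left(d \right)} = d + \frac{2 d}{-9 + d}$ ($R{\left(d \right)} = \frac{2 d}{-9 + d} + d = d + \frac{2 d}{-9 + d}$)
$R{\left(c \right)} + 1325 \cdot 15 \left(-100\right) = \frac{40 \left(-7 + \frac{40}{3}\right)}{3 \left(-9 + \frac{40}{3}\right)} + 1325 \cdot 15 \left(-100\right) = \frac{40}{3} \frac{1}{\frac{13}{3}} \cdot \frac{19}{3} + 1325 \left(-1500\right) = \frac{40}{3} \cdot \frac{3}{13} \cdot \frac{19}{3} - 1987500 = \frac{760}{39} - 1987500 = - \frac{77511740}{39}$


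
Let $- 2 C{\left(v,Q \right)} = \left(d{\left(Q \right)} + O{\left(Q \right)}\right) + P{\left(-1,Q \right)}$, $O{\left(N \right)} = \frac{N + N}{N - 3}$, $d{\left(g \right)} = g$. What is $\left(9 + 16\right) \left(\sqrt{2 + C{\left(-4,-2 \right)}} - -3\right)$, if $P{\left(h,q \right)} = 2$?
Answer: $75 + 10 \sqrt{10} \approx 106.62$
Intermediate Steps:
$O{\left(N \right)} = \frac{2 N}{-3 + N}$
$C{\left(v,Q \right)} = -1 - \frac{Q}{2} - \frac{Q}{-3 + Q}$ ($C{\left(v,Q \right)} = - \frac{\left(Q + \frac{2 Q}{-3 + Q}\right) + 2}{2} = - \frac{2 + Q + \frac{2 Q}{-3 + Q}}{2} = -1 - \frac{Q}{2} - \frac{Q}{-3 + Q}$)
$\left(9 + 16\right) \left(\sqrt{2 + C{\left(-4,-2 \right)}} - -3\right) = \left(9 + 16\right) \left(\sqrt{2 + \frac{6 - -2 - \left(-2\right)^{2}}{2 \left(-3 - 2\right)}} - -3\right) = 25 \left(\sqrt{2 + \frac{6 + 2 - 4}{2 \left(-5\right)}} + 3\right) = 25 \left(\sqrt{2 + \frac{1}{2} \left(- \frac{1}{5}\right) \left(6 + 2 - 4\right)} + 3\right) = 25 \left(\sqrt{2 + \frac{1}{2} \left(- \frac{1}{5}\right) 4} + 3\right) = 25 \left(\sqrt{2 - \frac{2}{5}} + 3\right) = 25 \left(\sqrt{\frac{8}{5}} + 3\right) = 25 \left(\frac{2 \sqrt{10}}{5} + 3\right) = 25 \left(3 + \frac{2 \sqrt{10}}{5}\right) = 75 + 10 \sqrt{10}$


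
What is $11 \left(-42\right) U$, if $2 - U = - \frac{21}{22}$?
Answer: $-1365$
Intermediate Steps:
$U = \frac{65}{22}$ ($U = 2 - - \frac{21}{22} = 2 + \frac{21}{22} = \frac{65}{22} \approx 2.9545$)
$11 \left(-42\right) U = 11 \left(-42\right) \frac{65}{22} = \left(-462\right) \frac{65}{22} = -1365$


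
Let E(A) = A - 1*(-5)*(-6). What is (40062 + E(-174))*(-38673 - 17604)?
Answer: -2243088666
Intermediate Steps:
E(A) = -30 + A (E(A) = A + 5*(-6) = A - 30 = -30 + A)
(40062 + E(-174))*(-38673 - 17604) = (40062 + (-30 - 174))*(-38673 - 17604) = (40062 - 204)*(-56277) = 39858*(-56277) = -2243088666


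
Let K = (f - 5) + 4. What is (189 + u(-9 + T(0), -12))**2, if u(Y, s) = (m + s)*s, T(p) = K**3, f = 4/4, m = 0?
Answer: 110889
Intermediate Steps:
f = 1 (f = 4*(1/4) = 1)
K = 0 (K = (1 - 5) + 4 = -4 + 4 = 0)
T(p) = 0 (T(p) = 0**3 = 0)
u(Y, s) = s**2 (u(Y, s) = (0 + s)*s = s*s = s**2)
(189 + u(-9 + T(0), -12))**2 = (189 + (-12)**2)**2 = (189 + 144)**2 = 333**2 = 110889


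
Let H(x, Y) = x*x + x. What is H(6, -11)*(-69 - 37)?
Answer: -4452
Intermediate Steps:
H(x, Y) = x + x**2 (H(x, Y) = x**2 + x = x + x**2)
H(6, -11)*(-69 - 37) = (6*(1 + 6))*(-69 - 37) = (6*7)*(-106) = 42*(-106) = -4452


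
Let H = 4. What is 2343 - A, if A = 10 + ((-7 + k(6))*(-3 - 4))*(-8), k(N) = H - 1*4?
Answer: 2725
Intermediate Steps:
k(N) = 0 (k(N) = 4 - 1*4 = 4 - 4 = 0)
A = -382 (A = 10 + ((-7 + 0)*(-3 - 4))*(-8) = 10 - 7*(-7)*(-8) = 10 + 49*(-8) = 10 - 392 = -382)
2343 - A = 2343 - 1*(-382) = 2343 + 382 = 2725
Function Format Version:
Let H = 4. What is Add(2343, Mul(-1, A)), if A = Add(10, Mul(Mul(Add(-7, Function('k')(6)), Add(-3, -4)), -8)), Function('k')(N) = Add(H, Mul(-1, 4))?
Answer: 2725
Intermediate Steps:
Function('k')(N) = 0 (Function('k')(N) = Add(4, Mul(-1, 4)) = Add(4, -4) = 0)
A = -382 (A = Add(10, Mul(Mul(Add(-7, 0), Add(-3, -4)), -8)) = Add(10, Mul(Mul(-7, -7), -8)) = Add(10, Mul(49, -8)) = Add(10, -392) = -382)
Add(2343, Mul(-1, A)) = Add(2343, Mul(-1, -382)) = Add(2343, 382) = 2725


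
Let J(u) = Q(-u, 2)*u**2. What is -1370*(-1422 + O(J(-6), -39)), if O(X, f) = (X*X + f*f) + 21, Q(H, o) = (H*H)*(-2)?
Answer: -9204460080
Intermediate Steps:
Q(H, o) = -2*H**2 (Q(H, o) = H**2*(-2) = -2*H**2)
J(u) = -2*u**4 (J(u) = (-2*u**2)*u**2 = -2*u**4)
O(X, f) = 21 + X**2 + f**2 (O(X, f) = (X**2 + f**2) + 21 = 21 + X**2 + f**2)
-1370*(-1422 + O(J(-6), -39)) = -1370*(-1422 + (21 + (-2*(-6)**4)**2 + (-39)**2)) = -1370*(-1422 + (21 + (-2*1296)**2 + 1521)) = -1370*(-1422 + (21 + (-2592)**2 + 1521)) = -1370*(-1422 + (21 + 6718464 + 1521)) = -1370*(-1422 + 6720006) = -1370*6718584 = -9204460080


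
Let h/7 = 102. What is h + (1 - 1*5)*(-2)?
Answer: 722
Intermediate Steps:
h = 714 (h = 7*102 = 714)
h + (1 - 1*5)*(-2) = 714 + (1 - 1*5)*(-2) = 714 + (1 - 5)*(-2) = 714 - 4*(-2) = 714 + 8 = 722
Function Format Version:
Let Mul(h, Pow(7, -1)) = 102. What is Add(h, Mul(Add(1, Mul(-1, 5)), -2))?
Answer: 722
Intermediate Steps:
h = 714 (h = Mul(7, 102) = 714)
Add(h, Mul(Add(1, Mul(-1, 5)), -2)) = Add(714, Mul(Add(1, Mul(-1, 5)), -2)) = Add(714, Mul(Add(1, -5), -2)) = Add(714, Mul(-4, -2)) = Add(714, 8) = 722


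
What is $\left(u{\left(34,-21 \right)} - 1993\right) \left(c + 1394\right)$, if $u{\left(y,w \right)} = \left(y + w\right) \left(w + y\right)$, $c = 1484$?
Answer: $-5249472$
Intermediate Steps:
$u{\left(y,w \right)} = \left(w + y\right)^{2}$ ($u{\left(y,w \right)} = \left(w + y\right) \left(w + y\right) = \left(w + y\right)^{2}$)
$\left(u{\left(34,-21 \right)} - 1993\right) \left(c + 1394\right) = \left(\left(-21 + 34\right)^{2} - 1993\right) \left(1484 + 1394\right) = \left(13^{2} - 1993\right) 2878 = \left(169 - 1993\right) 2878 = \left(-1824\right) 2878 = -5249472$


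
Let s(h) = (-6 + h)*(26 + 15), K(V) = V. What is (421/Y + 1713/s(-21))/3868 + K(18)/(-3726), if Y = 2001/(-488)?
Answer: -30250013/952003764 ≈ -0.031775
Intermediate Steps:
Y = -2001/488 (Y = 2001*(-1/488) = -2001/488 ≈ -4.1004)
s(h) = -246 + 41*h (s(h) = (-6 + h)*41 = -246 + 41*h)
(421/Y + 1713/s(-21))/3868 + K(18)/(-3726) = (421/(-2001/488) + 1713/(-246 + 41*(-21)))/3868 + 18/(-3726) = (421*(-488/2001) + 1713/(-246 - 861))*(1/3868) + 18*(-1/3726) = (-205448/2001 + 1713/(-1107))*(1/3868) - 1/207 = (-205448/2001 + 1713*(-1/1107))*(1/3868) - 1/207 = (-205448/2001 - 571/369)*(1/3868) - 1/207 = -25650961/246123*1/3868 - 1/207 = -25650961/952003764 - 1/207 = -30250013/952003764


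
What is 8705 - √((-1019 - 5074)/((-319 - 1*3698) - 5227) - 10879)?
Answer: 8705 - I*√232392734113/4622 ≈ 8705.0 - 104.3*I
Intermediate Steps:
8705 - √((-1019 - 5074)/((-319 - 1*3698) - 5227) - 10879) = 8705 - √(-6093/((-319 - 3698) - 5227) - 10879) = 8705 - √(-6093/(-4017 - 5227) - 10879) = 8705 - √(-6093/(-9244) - 10879) = 8705 - √(-6093*(-1/9244) - 10879) = 8705 - √(6093/9244 - 10879) = 8705 - √(-100559383/9244) = 8705 - I*√232392734113/4622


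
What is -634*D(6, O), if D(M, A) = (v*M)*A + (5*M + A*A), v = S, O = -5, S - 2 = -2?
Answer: -34870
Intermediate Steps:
S = 0 (S = 2 - 2 = 0)
v = 0
D(M, A) = A² + 5*M (D(M, A) = (0*M)*A + (5*M + A*A) = 0*A + (5*M + A²) = 0 + (A² + 5*M) = A² + 5*M)
-634*D(6, O) = -634*((-5)² + 5*6) = -634*(25 + 30) = -634*55 = -34870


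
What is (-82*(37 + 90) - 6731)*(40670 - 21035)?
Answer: -336642075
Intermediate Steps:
(-82*(37 + 90) - 6731)*(40670 - 21035) = (-82*127 - 6731)*19635 = (-10414 - 6731)*19635 = -17145*19635 = -336642075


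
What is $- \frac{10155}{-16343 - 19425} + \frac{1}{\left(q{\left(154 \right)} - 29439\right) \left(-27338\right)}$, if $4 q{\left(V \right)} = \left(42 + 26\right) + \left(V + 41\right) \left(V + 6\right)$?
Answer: $\frac{1500660810587}{5285636194312} \approx 0.28391$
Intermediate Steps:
$q{\left(V \right)} = 17 + \frac{\left(6 + V\right) \left(41 + V\right)}{4}$ ($q{\left(V \right)} = \frac{\left(42 + 26\right) + \left(V + 41\right) \left(V + 6\right)}{4} = \frac{68 + \left(41 + V\right) \left(6 + V\right)}{4} = \frac{68 + \left(6 + V\right) \left(41 + V\right)}{4} = 17 + \frac{\left(6 + V\right) \left(41 + V\right)}{4}$)
$- \frac{10155}{-16343 - 19425} + \frac{1}{\left(q{\left(154 \right)} - 29439\right) \left(-27338\right)} = - \frac{10155}{-16343 - 19425} + \frac{1}{\left(\left(\frac{157}{2} + \frac{154^{2}}{4} + \frac{47}{4} \cdot 154\right) - 29439\right) \left(-27338\right)} = - \frac{10155}{-16343 - 19425} + \frac{1}{\left(\frac{157}{2} + \frac{1}{4} \cdot 23716 + \frac{3619}{2}\right) - 29439} \left(- \frac{1}{27338}\right) = - \frac{10155}{-35768} + \frac{1}{\left(\frac{157}{2} + 5929 + \frac{3619}{2}\right) - 29439} \left(- \frac{1}{27338}\right) = \left(-10155\right) \left(- \frac{1}{35768}\right) + \frac{1}{7817 - 29439} \left(- \frac{1}{27338}\right) = \frac{10155}{35768} + \frac{1}{-21622} \left(- \frac{1}{27338}\right) = \frac{10155}{35768} - - \frac{1}{591102236} = \frac{10155}{35768} + \frac{1}{591102236} = \frac{1500660810587}{5285636194312}$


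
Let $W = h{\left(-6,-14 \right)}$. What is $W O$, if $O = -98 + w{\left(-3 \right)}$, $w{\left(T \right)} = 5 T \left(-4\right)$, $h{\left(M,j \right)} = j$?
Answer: $532$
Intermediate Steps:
$w{\left(T \right)} = - 20 T$
$W = -14$
$O = -38$ ($O = -98 - -60 = -98 + 60 = -38$)
$W O = \left(-14\right) \left(-38\right) = 532$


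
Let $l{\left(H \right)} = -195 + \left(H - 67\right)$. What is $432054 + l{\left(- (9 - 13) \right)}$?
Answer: $431796$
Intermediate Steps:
$l{\left(H \right)} = -262 + H$ ($l{\left(H \right)} = -195 + \left(-67 + H\right) = -262 + H$)
$432054 + l{\left(- (9 - 13) \right)} = 432054 - 258 = 431796$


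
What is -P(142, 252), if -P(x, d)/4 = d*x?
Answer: 143136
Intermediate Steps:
P(x, d) = -4*d*x
-P(142, 252) = -(-4)*252*142 = -1*(-143136) = 143136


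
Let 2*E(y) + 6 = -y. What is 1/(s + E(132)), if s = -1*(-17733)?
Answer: 1/17664 ≈ 5.6612e-5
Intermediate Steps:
E(y) = -3 - y/2 (E(y) = -3 + (-y)/2 = -3 - y/2)
s = 17733
1/(s + E(132)) = 1/(17733 + (-3 - ½*132)) = 1/(17733 + (-3 - 66)) = 1/(17733 - 69) = 1/17664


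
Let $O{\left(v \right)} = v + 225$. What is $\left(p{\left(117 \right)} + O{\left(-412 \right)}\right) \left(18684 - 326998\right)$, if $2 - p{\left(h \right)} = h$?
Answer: $93110828$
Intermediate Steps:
$p{\left(h \right)} = 2 - h$
$O{\left(v \right)} = 225 + v$
$\left(p{\left(117 \right)} + O{\left(-412 \right)}\right) \left(18684 - 326998\right) = \left(\left(2 - 117\right) + \left(225 - 412\right)\right) \left(18684 - 326998\right) = \left(\left(2 - 117\right) - 187\right) \left(-308314\right) = \left(-115 - 187\right) \left(-308314\right) = \left(-302\right) \left(-308314\right) = 93110828$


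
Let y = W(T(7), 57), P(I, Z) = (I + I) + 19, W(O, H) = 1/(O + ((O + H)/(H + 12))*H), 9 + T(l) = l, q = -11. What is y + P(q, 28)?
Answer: -2974/999 ≈ -2.9770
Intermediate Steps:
T(l) = -9 + l
W(O, H) = 1/(O + H*(H + O)/(12 + H)) (W(O, H) = 1/(O + ((H + O)/(12 + H))*H) = 1/(O + H*(H + O)/(12 + H)))
P(I, Z) = 19 + 2*I (P(I, Z) = 2*I + 19 = 19 + 2*I)
y = 23/999 (y = (12 + 57)/(57² + 12*(-9 + 7) + 2*57*(-9 + 7)) = 69/(3249 + 12*(-2) + 2*57*(-2)) = 69/(3249 - 24 - 228) = 69/2997 = (1/2997)*69 = 23/999 ≈ 0.023023)
y + P(q, 28) = 23/999 + (19 + 2*(-11)) = 23/999 + (19 - 22) = 23/999 - 3 = -2974/999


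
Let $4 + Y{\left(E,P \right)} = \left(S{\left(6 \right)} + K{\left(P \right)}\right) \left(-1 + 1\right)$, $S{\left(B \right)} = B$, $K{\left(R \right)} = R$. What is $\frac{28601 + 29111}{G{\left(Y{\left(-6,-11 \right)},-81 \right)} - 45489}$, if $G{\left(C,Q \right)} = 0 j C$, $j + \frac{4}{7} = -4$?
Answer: $- \frac{57712}{45489} \approx -1.2687$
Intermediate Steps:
$j = - \frac{32}{7}$ ($j = - \frac{4}{7} - 4 = - \frac{32}{7} \approx -4.5714$)
$Y{\left(E,P \right)} = -4$ ($Y{\left(E,P \right)} = -4 + \left(6 + P\right) \left(-1 + 1\right) = -4 + \left(6 + P\right) 0 = -4 + 0 = -4$)
$G{\left(C,Q \right)} = 0$ ($G{\left(C,Q \right)} = 0 \left(- \frac{32}{7}\right) C = 0 C = 0$)
$\frac{28601 + 29111}{G{\left(Y{\left(-6,-11 \right)},-81 \right)} - 45489} = \frac{28601 + 29111}{0 - 45489} = \frac{57712}{-45489} = 57712 \left(- \frac{1}{45489}\right) = - \frac{57712}{45489}$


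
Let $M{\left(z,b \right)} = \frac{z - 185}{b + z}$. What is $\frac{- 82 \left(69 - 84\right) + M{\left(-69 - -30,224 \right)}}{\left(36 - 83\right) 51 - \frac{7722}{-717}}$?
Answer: $- \frac{54330914}{105507165} \approx -0.51495$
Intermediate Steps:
$M{\left(z,b \right)} = \frac{-185 + z}{b + z}$
$\frac{- 82 \left(69 - 84\right) + M{\left(-69 - -30,224 \right)}}{\left(36 - 83\right) 51 - \frac{7722}{-717}} = \frac{- 82 \left(69 - 84\right) + \frac{-185 - 39}{224 - 39}}{\left(36 - 83\right) 51 - \frac{7722}{-717}} = \frac{\left(-82\right) \left(-15\right) + \frac{-185 + \left(-69 + 30\right)}{224 + \left(-69 + 30\right)}}{\left(-47\right) 51 - - \frac{2574}{239}} = \frac{1230 + \frac{-185 - 39}{224 - 39}}{-2397 + \frac{2574}{239}} = \frac{1230 + \frac{1}{185} \left(-224\right)}{- \frac{570309}{239}} = \left(1230 + \frac{1}{185} \left(-224\right)\right) \left(- \frac{239}{570309}\right) = \left(1230 - \frac{224}{185}\right) \left(- \frac{239}{570309}\right) = \frac{227326}{185} \left(- \frac{239}{570309}\right) = - \frac{54330914}{105507165}$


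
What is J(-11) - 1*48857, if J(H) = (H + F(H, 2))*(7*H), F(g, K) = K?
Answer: -48164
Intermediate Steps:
J(H) = 7*H*(2 + H) (J(H) = (H + 2)*(7*H) = (2 + H)*(7*H) = 7*H*(2 + H))
J(-11) - 1*48857 = 7*(-11)*(2 - 11) - 1*48857 = 7*(-11)*(-9) - 48857 = 693 - 48857 = -48164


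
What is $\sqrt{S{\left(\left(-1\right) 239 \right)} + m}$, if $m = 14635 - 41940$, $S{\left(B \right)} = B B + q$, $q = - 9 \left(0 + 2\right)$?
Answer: $\sqrt{29798} \approx 172.62$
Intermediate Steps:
$q = -18$ ($q = \left(-9\right) 2 = -18$)
$S{\left(B \right)} = -18 + B^{2}$ ($S{\left(B \right)} = B B - 18 = B^{2} - 18 = -18 + B^{2}$)
$m = -27305$ ($m = 14635 - 41940 = -27305$)
$\sqrt{S{\left(\left(-1\right) 239 \right)} + m} = \sqrt{\left(-18 + \left(\left(-1\right) 239\right)^{2}\right) - 27305} = \sqrt{\left(-18 + \left(-239\right)^{2}\right) - 27305} = \sqrt{\left(-18 + 57121\right) - 27305} = \sqrt{57103 - 27305} = \sqrt{29798}$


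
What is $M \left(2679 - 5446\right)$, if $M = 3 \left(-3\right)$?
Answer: $24903$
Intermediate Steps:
$M = -9$
$M \left(2679 - 5446\right) = - 9 \left(2679 - 5446\right) = \left(-9\right) \left(-2767\right) = 24903$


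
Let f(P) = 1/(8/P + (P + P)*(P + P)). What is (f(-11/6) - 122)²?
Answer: 12007557241/808201 ≈ 14857.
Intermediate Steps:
f(P) = 1/(4*P² + 8/P) (f(P) = 1/(8/P + (2*P)*(2*P)) = 1/(8/P + 4*P²) = 1/(4*P² + 8/P))
(f(-11/6) - 122)² = ((-11/6)/(4*(2 + (-11/6)³)) - 122)² = ((-11*⅙)/(4*(2 + (-11*⅙)³)) - 122)² = ((¼)*(-11/6)/(2 + (-11/6)³) - 122)² = ((¼)*(-11/6)/(2 - 1331/216) - 122)² = ((¼)*(-11/6)/(-899/216) - 122)² = ((¼)*(-11/6)*(-216/899) - 122)² = (99/899 - 122)² = (-109579/899)² = 12007557241/808201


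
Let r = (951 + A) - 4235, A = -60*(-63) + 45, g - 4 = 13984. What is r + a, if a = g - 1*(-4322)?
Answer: 18851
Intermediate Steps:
g = 13988 (g = 4 + 13984 = 13988)
A = 3825 (A = 3780 + 45 = 3825)
r = 541 (r = (951 + 3825) - 4235 = 4776 - 4235 = 541)
a = 18310 (a = 13988 - 1*(-4322) = 13988 + 4322 = 18310)
r + a = 541 + 18310 = 18851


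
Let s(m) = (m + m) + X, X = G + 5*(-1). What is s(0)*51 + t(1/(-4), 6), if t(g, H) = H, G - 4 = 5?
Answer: 210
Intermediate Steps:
G = 9 (G = 4 + 5 = 9)
X = 4 (X = 9 + 5*(-1) = 9 - 5 = 4)
s(m) = 4 + 2*m (s(m) = (m + m) + 4 = 2*m + 4 = 4 + 2*m)
s(0)*51 + t(1/(-4), 6) = (4 + 2*0)*51 + 6 = (4 + 0)*51 + 6 = 4*51 + 6 = 204 + 6 = 210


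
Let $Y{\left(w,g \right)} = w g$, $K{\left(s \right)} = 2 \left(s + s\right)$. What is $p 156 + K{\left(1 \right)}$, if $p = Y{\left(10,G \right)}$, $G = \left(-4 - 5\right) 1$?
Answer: $-14036$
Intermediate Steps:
$K{\left(s \right)} = 4 s$ ($K{\left(s \right)} = 2 \cdot 2 s = 4 s$)
$G = -9$ ($G = \left(-9\right) 1 = -9$)
$Y{\left(w,g \right)} = g w$
$p = -90$ ($p = \left(-9\right) 10 = -90$)
$p 156 + K{\left(1 \right)} = \left(-90\right) 156 + 4 \cdot 1 = -14040 + 4 = -14036$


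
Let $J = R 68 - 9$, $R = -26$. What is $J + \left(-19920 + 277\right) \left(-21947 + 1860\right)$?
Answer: $394567164$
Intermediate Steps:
$J = -1777$ ($J = \left(-26\right) 68 - 9 = -1768 - 9 = -1777$)
$J + \left(-19920 + 277\right) \left(-21947 + 1860\right) = -1777 + \left(-19920 + 277\right) \left(-21947 + 1860\right) = -1777 - -394568941 = -1777 + 394568941 = 394567164$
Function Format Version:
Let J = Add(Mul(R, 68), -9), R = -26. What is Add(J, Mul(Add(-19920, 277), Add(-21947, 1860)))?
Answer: 394567164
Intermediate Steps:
J = -1777 (J = Add(Mul(-26, 68), -9) = Add(-1768, -9) = -1777)
Add(J, Mul(Add(-19920, 277), Add(-21947, 1860))) = Add(-1777, Mul(Add(-19920, 277), Add(-21947, 1860))) = Add(-1777, Mul(-19643, -20087)) = Add(-1777, 394568941) = 394567164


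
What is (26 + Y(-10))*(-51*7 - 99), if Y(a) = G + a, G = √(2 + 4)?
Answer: -7296 - 456*√6 ≈ -8413.0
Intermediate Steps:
G = √6 ≈ 2.4495
Y(a) = a + √6 (Y(a) = √6 + a = a + √6)
(26 + Y(-10))*(-51*7 - 99) = (26 + (-10 + √6))*(-51*7 - 99) = (16 + √6)*(-357 - 99) = (16 + √6)*(-456) = -7296 - 456*√6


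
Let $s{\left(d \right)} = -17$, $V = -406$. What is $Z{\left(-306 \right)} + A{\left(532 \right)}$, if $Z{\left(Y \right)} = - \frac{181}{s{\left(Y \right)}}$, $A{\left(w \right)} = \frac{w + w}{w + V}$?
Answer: $\frac{2921}{153} \approx 19.091$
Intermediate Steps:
$A{\left(w \right)} = \frac{2 w}{-406 + w}$ ($A{\left(w \right)} = \frac{w + w}{w - 406} = \frac{2 w}{-406 + w}$)
$Z{\left(Y \right)} = \frac{181}{17}$ ($Z{\left(Y \right)} = - \frac{181}{-17} = \left(-181\right) \left(- \frac{1}{17}\right) = \frac{181}{17}$)
$Z{\left(-306 \right)} + A{\left(532 \right)} = \frac{181}{17} + 2 \cdot 532 \frac{1}{-406 + 532} = \frac{181}{17} + 2 \cdot 532 \cdot \frac{1}{126} = \frac{181}{17} + \frac{76}{9} = \frac{2921}{153}$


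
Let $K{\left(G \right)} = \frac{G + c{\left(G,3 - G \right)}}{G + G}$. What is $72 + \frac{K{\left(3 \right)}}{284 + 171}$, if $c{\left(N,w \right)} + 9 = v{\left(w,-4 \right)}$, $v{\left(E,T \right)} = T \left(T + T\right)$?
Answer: $\frac{7561}{105} \approx 72.01$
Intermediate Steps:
$v{\left(E,T \right)} = 2 T^{2}$ ($v{\left(E,T \right)} = T 2 T = 2 T^{2}$)
$c{\left(N,w \right)} = 23$ ($c{\left(N,w \right)} = -9 + 2 \left(-4\right)^{2} = -9 + 2 \cdot 16 = -9 + 32 = 23$)
$K{\left(G \right)} = \frac{23 + G}{2 G}$ ($K{\left(G \right)} = \frac{G + 23}{G + G} = \frac{23 + G}{2 G}$)
$72 + \frac{K{\left(3 \right)}}{284 + 171} = 72 + \frac{\frac{1}{2} \cdot \frac{1}{3} \left(23 + 3\right)}{284 + 171} = 72 + \frac{\frac{1}{2} \cdot \frac{1}{3} \cdot 26}{455} = 72 + \frac{1}{455} \cdot \frac{13}{3} = 72 + \frac{1}{105} = \frac{7561}{105}$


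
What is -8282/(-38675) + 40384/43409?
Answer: 1921364538/1678843075 ≈ 1.1445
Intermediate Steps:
-8282/(-38675) + 40384/43409 = -8282*(-1/38675) + 40384*(1/43409) = 8282/38675 + 40384/43409 = 1921364538/1678843075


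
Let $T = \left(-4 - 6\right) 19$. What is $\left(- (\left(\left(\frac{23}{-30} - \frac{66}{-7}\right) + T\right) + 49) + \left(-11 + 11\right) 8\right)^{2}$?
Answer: $\frac{772339681}{44100} \approx 17513.0$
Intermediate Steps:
$T = -190$ ($T = \left(-4 - 6\right) 19 = \left(-10\right) 19 = -190$)
$\left(- (\left(\left(\frac{23}{-30} - \frac{66}{-7}\right) + T\right) + 49) + \left(-11 + 11\right) 8\right)^{2} = \left(- (\left(\left(\frac{23}{-30} - \frac{66}{-7}\right) - 190\right) + 49) + \left(-11 + 11\right) 8\right)^{2} = \left(- (\left(\left(23 \left(- \frac{1}{30}\right) - - \frac{66}{7}\right) - 190\right) + 49) + 0 \cdot 8\right)^{2} = \left(- (\left(\left(- \frac{23}{30} + \frac{66}{7}\right) - 190\right) + 49) + 0\right)^{2} = \left(- (\left(\frac{1819}{210} - 190\right) + 49) + 0\right)^{2} = \left(- (- \frac{38081}{210} + 49) + 0\right)^{2} = \left(\left(-1\right) \left(- \frac{27791}{210}\right) + 0\right)^{2} = \left(\frac{27791}{210} + 0\right)^{2} = \left(\frac{27791}{210}\right)^{2} = \frac{772339681}{44100}$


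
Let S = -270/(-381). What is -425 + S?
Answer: -53885/127 ≈ -424.29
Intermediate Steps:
S = 90/127 (S = -270*(-1/381) = 90/127 ≈ 0.70866)
-425 + S = -425 + 90/127 = -53885/127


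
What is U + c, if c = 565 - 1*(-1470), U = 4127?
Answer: 6162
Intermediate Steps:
c = 2035 (c = 565 + 1470 = 2035)
U + c = 4127 + 2035 = 6162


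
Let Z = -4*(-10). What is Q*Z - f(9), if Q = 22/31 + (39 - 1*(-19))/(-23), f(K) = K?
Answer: -58097/713 ≈ -81.482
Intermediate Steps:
Z = 40
Q = -1292/713 (Q = 22*(1/31) + (39 + 19)*(-1/23) = 22/31 + 58*(-1/23) = 22/31 - 58/23 = -1292/713 ≈ -1.8121)
Q*Z - f(9) = -1292/713*40 - 1*9 = -51680/713 - 9 = -58097/713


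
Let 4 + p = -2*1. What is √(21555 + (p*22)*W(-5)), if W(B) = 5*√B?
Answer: √(21555 - 660*I*√5) ≈ 146.9 - 5.0231*I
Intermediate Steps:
p = -6 (p = -4 - 2*1 = -4 - 2 = -6)
√(21555 + (p*22)*W(-5)) = √(21555 + (-6*22)*(5*√(-5))) = √(21555 - 660*I*√5)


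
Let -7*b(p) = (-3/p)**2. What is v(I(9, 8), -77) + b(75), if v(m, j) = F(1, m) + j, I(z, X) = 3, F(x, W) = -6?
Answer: -363126/4375 ≈ -83.000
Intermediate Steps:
v(m, j) = -6 + j
b(p) = -9/(7*p**2) (b(p) = -9/p**2/7 = -9/(7*p**2))
v(I(9, 8), -77) + b(75) = (-6 - 77) - 9/7/75**2 = -83 - 9/7*1/5625 = -83 - 1/4375 = -363126/4375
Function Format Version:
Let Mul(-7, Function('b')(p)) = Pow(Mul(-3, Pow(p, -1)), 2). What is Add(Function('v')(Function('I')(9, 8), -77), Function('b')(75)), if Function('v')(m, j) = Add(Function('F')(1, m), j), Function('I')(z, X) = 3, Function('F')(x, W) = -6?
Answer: Rational(-363126, 4375) ≈ -83.000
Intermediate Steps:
Function('v')(m, j) = Add(-6, j)
Function('b')(p) = Mul(Rational(-9, 7), Pow(p, -2)) (Function('b')(p) = Mul(Rational(-1, 7), Pow(Mul(-3, Pow(p, -1)), 2)) = Mul(Rational(-1, 7), Mul(9, Pow(p, -2))) = Mul(Rational(-9, 7), Pow(p, -2)))
Add(Function('v')(Function('I')(9, 8), -77), Function('b')(75)) = Add(Add(-6, -77), Mul(Rational(-9, 7), Pow(75, -2))) = Add(-83, Mul(Rational(-9, 7), Rational(1, 5625))) = Add(-83, Rational(-1, 4375)) = Rational(-363126, 4375)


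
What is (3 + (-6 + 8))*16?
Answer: 80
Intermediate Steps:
(3 + (-6 + 8))*16 = (3 + 2)*16 = 5*16 = 80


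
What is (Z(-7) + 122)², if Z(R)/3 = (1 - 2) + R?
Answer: 9604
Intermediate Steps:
Z(R) = -3 + 3*R (Z(R) = 3*((1 - 2) + R) = 3*(-1 + R) = -3 + 3*R)
(Z(-7) + 122)² = ((-3 + 3*(-7)) + 122)² = ((-3 - 21) + 122)² = (-24 + 122)² = 98² = 9604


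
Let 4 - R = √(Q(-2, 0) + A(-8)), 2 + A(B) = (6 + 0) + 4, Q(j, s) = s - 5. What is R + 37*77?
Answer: 2853 - √3 ≈ 2851.3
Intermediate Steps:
Q(j, s) = -5 + s
A(B) = 8 (A(B) = -2 + ((6 + 0) + 4) = -2 + (6 + 4) = -2 + 10 = 8)
R = 4 - √3 (R = 4 - √((-5 + 0) + 8) = 4 - √(-5 + 8) = 4 - √3 ≈ 2.2679)
R + 37*77 = (4 - √3) + 37*77 = (4 - √3) + 2849 = 2853 - √3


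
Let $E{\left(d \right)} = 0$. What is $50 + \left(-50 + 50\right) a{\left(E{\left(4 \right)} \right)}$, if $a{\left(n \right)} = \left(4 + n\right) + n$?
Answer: $50$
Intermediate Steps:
$a{\left(n \right)} = 4 + 2 n$
$50 + \left(-50 + 50\right) a{\left(E{\left(4 \right)} \right)} = 50 + \left(-50 + 50\right) \left(4 + 2 \cdot 0\right) = 50 + 0 \left(4 + 0\right) = 50 + 0 \cdot 4 = 50 + 0 = 50$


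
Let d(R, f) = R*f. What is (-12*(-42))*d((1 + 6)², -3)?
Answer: -74088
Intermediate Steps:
(-12*(-42))*d((1 + 6)², -3) = (-12*(-42))*((1 + 6)²*(-3)) = 504*(7²*(-3)) = 504*(49*(-3)) = 504*(-147) = -74088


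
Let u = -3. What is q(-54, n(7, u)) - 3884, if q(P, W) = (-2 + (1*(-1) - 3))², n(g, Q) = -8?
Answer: -3848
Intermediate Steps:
q(P, W) = 36 (q(P, W) = (-2 + (-1 - 3))² = (-2 - 4)² = (-6)² = 36)
q(-54, n(7, u)) - 3884 = 36 - 3884 = -3848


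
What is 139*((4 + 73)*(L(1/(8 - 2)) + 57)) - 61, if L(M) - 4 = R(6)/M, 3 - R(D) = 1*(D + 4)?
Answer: 203296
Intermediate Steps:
R(D) = -1 - D (R(D) = 3 - (D + 4) = 3 - (4 + D) = 3 + (-4 - D) = -1 - D)
L(M) = 4 - 7/M (L(M) = 4 + (-1 - 1*6)/M = 4 + (-1 - 6)/M = 4 - 7/M)
139*((4 + 73)*(L(1/(8 - 2)) + 57)) - 61 = 139*((4 + 73)*((4 - 7/(1/(8 - 2))) + 57)) - 61 = 139*(77*((4 - 7/(1/6)) + 57)) - 61 = 139*(77*((4 - 7/⅙) + 57)) - 61 = 139*(77*((4 - 7*6) + 57)) - 61 = 139*(77*((4 - 42) + 57)) - 61 = 139*(77*(-38 + 57)) - 61 = 139*(77*19) - 61 = 139*1463 - 61 = 203357 - 61 = 203296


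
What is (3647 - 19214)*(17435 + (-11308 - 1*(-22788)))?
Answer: -450119805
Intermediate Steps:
(3647 - 19214)*(17435 + (-11308 - 1*(-22788))) = -15567*(17435 + (-11308 + 22788)) = -15567*(17435 + 11480) = -15567*28915 = -450119805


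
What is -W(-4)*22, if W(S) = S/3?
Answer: 88/3 ≈ 29.333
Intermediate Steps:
W(S) = S/3 (W(S) = S*(1/3) = S/3)
-W(-4)*22 = -(-4)/3*22 = -1*(-4/3)*22 = (4/3)*22 = 88/3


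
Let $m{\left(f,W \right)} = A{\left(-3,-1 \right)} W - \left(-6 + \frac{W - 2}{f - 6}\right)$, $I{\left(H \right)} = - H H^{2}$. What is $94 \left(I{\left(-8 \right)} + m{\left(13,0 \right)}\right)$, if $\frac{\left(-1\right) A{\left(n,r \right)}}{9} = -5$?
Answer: $\frac{341032}{7} \approx 48719.0$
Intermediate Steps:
$I{\left(H \right)} = - H^{3}$
$A{\left(n,r \right)} = 45$ ($A{\left(n,r \right)} = \left(-9\right) \left(-5\right) = 45$)
$m{\left(f,W \right)} = 6 + 45 W - \frac{-2 + W}{-6 + f}$ ($m{\left(f,W \right)} = 45 W - \left(-6 + \frac{W - 2}{f - 6}\right) = 45 W - \left(-6 + \frac{-2 + W}{-6 + f}\right) = 6 + 45 W - \frac{-2 + W}{-6 + f}$)
$94 \left(I{\left(-8 \right)} + m{\left(13,0 \right)}\right) = 94 \left(- \left(-8\right)^{3} + \frac{-34 - 0 + 6 \cdot 13 + 45 \cdot 0 \cdot 13}{-6 + 13}\right) = 94 \left(\left(-1\right) \left(-512\right) + \frac{-34 + 0 + 78 + 0}{7}\right) = 94 \left(512 + \frac{1}{7} \cdot 44\right) = 94 \left(512 + \frac{44}{7}\right) = 94 \cdot \frac{3628}{7} = \frac{341032}{7}$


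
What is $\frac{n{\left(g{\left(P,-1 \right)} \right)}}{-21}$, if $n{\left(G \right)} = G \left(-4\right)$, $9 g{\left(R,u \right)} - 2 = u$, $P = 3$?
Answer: $\frac{4}{189} \approx 0.021164$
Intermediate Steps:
$g{\left(R,u \right)} = \frac{2}{9} + \frac{u}{9}$
$n{\left(G \right)} = - 4 G$
$\frac{n{\left(g{\left(P,-1 \right)} \right)}}{-21} = \frac{\left(-4\right) \left(\frac{2}{9} + \frac{1}{9} \left(-1\right)\right)}{-21} = - 4 \left(\frac{2}{9} - \frac{1}{9}\right) \left(- \frac{1}{21}\right) = \left(-4\right) \frac{1}{9} \left(- \frac{1}{21}\right) = \left(- \frac{4}{9}\right) \left(- \frac{1}{21}\right) = \frac{4}{189}$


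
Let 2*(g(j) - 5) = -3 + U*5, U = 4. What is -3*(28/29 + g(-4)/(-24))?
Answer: -561/464 ≈ -1.2091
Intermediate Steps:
g(j) = 27/2 (g(j) = 5 + (-3 + 4*5)/2 = 5 + (-3 + 20)/2 = 5 + (1/2)*17 = 5 + 17/2 = 27/2)
-3*(28/29 + g(-4)/(-24)) = -3*(28/29 + (27/2)/(-24)) = -3*(28*(1/29) + (27/2)*(-1/24)) = -3*(28/29 - 9/16) = -3*187/464 = -561/464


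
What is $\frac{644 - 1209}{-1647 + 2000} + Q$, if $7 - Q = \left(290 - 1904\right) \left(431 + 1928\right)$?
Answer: $\frac{1344023284}{353} \approx 3.8074 \cdot 10^{6}$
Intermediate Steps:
$Q = 3807433$ ($Q = 7 - \left(290 - 1904\right) \left(431 + 1928\right) = 7 - \left(-1614\right) 2359 = 7 - -3807426 = 7 + 3807426 = 3807433$)
$\frac{644 - 1209}{-1647 + 2000} + Q = \frac{644 - 1209}{-1647 + 2000} + 3807433 = - \frac{565}{353} + 3807433 = \frac{1344023284}{353}$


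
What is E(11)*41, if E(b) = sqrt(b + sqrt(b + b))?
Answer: 41*sqrt(11 + sqrt(22)) ≈ 162.41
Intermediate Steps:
E(b) = sqrt(b + sqrt(2)*sqrt(b)) (E(b) = sqrt(b + sqrt(2*b)) = sqrt(b + sqrt(2)*sqrt(b)))
E(11)*41 = sqrt(11 + sqrt(2)*sqrt(11))*41 = sqrt(11 + sqrt(22))*41 = 41*sqrt(11 + sqrt(22))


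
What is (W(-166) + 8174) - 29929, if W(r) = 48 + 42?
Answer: -21665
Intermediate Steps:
W(r) = 90
(W(-166) + 8174) - 29929 = (90 + 8174) - 29929 = 8264 - 29929 = -21665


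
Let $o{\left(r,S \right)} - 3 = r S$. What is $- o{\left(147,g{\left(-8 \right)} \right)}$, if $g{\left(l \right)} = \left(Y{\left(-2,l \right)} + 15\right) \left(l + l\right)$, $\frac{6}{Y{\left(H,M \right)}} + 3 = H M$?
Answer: $\frac{472713}{13} \approx 36363.0$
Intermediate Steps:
$Y{\left(H,M \right)} = \frac{6}{-3 + H M}$
$g{\left(l \right)} = 2 l \left(15 + \frac{6}{-3 - 2 l}\right)$ ($g{\left(l \right)} = \left(\frac{6}{-3 - 2 l} + 15\right) \left(l + l\right) = \left(15 + \frac{6}{-3 - 2 l}\right) 2 l = 2 l \left(15 + \frac{6}{-3 - 2 l}\right)$)
$o{\left(r,S \right)} = 3 + S r$ ($o{\left(r,S \right)} = 3 + r S = 3 + S r$)
$- o{\left(147,g{\left(-8 \right)} \right)} = - (3 + 6 \left(-8\right) \frac{1}{3 + 2 \left(-8\right)} \left(13 + 10 \left(-8\right)\right) 147) = - (3 + 6 \left(-8\right) \frac{1}{3 - 16} \left(13 - 80\right) 147) = - (3 + 6 \left(-8\right) \frac{1}{-13} \left(-67\right) 147) = - (3 + 6 \left(-8\right) \left(- \frac{1}{13}\right) \left(-67\right) 147) = - (3 - \frac{472752}{13}) = \left(-1\right) \left(- \frac{472713}{13}\right) = \frac{472713}{13}$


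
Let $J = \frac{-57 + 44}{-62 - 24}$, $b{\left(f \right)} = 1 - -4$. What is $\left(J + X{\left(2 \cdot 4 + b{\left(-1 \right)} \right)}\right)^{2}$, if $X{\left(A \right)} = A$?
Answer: $\frac{1279161}{7396} \approx 172.95$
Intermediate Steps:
$b{\left(f \right)} = 5$ ($b{\left(f \right)} = 1 + 4 = 5$)
$J = \frac{13}{86}$ ($J = - \frac{13}{-86} = \left(-13\right) \left(- \frac{1}{86}\right) = \frac{13}{86} \approx 0.15116$)
$\left(J + X{\left(2 \cdot 4 + b{\left(-1 \right)} \right)}\right)^{2} = \left(\frac{13}{86} + \left(2 \cdot 4 + 5\right)\right)^{2} = \left(\frac{13}{86} + \left(8 + 5\right)\right)^{2} = \left(\frac{13}{86} + 13\right)^{2} = \left(\frac{1131}{86}\right)^{2} = \frac{1279161}{7396}$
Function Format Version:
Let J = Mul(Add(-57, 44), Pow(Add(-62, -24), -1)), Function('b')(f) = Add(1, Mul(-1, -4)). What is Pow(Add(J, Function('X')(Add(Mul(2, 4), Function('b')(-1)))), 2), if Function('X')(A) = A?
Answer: Rational(1279161, 7396) ≈ 172.95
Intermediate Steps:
Function('b')(f) = 5 (Function('b')(f) = Add(1, 4) = 5)
J = Rational(13, 86) (J = Mul(-13, Pow(-86, -1)) = Mul(-13, Rational(-1, 86)) = Rational(13, 86) ≈ 0.15116)
Pow(Add(J, Function('X')(Add(Mul(2, 4), Function('b')(-1)))), 2) = Pow(Add(Rational(13, 86), Add(Mul(2, 4), 5)), 2) = Pow(Add(Rational(13, 86), Add(8, 5)), 2) = Pow(Add(Rational(13, 86), 13), 2) = Pow(Rational(1131, 86), 2) = Rational(1279161, 7396)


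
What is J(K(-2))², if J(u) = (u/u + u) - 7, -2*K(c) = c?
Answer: 25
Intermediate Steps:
K(c) = -c/2
J(u) = -6 + u (J(u) = (1 + u) - 7 = -6 + u)
J(K(-2))² = (-6 - ½*(-2))² = (-6 + 1)² = (-5)² = 25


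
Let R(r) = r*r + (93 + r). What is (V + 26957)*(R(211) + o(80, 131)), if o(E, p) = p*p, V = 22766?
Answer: 3082129878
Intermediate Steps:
o(E, p) = p²
R(r) = 93 + r + r² (R(r) = r² + (93 + r) = 93 + r + r²)
(V + 26957)*(R(211) + o(80, 131)) = (22766 + 26957)*((93 + 211 + 211²) + 131²) = 49723*((93 + 211 + 44521) + 17161) = 49723*(44825 + 17161) = 49723*61986 = 3082129878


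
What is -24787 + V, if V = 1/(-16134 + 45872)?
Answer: -737115805/29738 ≈ -24787.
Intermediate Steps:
V = 1/29738 ≈ 3.3627e-5
-24787 + V = -24787 + 1/29738 = -737115805/29738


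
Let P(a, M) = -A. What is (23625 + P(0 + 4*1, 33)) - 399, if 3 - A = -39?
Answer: 23184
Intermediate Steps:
A = 42 (A = 3 - 1*(-39) = 3 + 39 = 42)
P(a, M) = -42 (P(a, M) = -1*42 = -42)
(23625 + P(0 + 4*1, 33)) - 399 = (23625 - 42) - 399 = 23583 - 399 = 23184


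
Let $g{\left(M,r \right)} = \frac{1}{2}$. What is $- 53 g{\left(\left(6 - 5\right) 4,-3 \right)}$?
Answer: $- \frac{53}{2} \approx -26.5$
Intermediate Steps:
$g{\left(M,r \right)} = \frac{1}{2}$
$- 53 g{\left(\left(6 - 5\right) 4,-3 \right)} = \left(-53\right) \frac{1}{2} = - \frac{53}{2}$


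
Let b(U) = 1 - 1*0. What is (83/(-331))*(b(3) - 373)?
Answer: 30876/331 ≈ 93.281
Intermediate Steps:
b(U) = 1 (b(U) = 1 + 0 = 1)
(83/(-331))*(b(3) - 373) = (83/(-331))*(1 - 373) = (83*(-1/331))*(-372) = -83/331*(-372) = 30876/331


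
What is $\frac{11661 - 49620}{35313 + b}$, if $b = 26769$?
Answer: $- \frac{12653}{20694} \approx -0.61143$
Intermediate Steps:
$\frac{11661 - 49620}{35313 + b} = \frac{11661 - 49620}{35313 + 26769} = - \frac{37959}{62082} = \left(-37959\right) \frac{1}{62082} = - \frac{12653}{20694}$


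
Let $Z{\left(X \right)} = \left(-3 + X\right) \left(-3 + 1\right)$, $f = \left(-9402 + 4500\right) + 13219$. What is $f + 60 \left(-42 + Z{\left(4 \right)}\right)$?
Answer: $5677$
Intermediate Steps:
$f = 8317$ ($f = -4902 + 13219 = 8317$)
$Z{\left(X \right)} = 6 - 2 X$ ($Z{\left(X \right)} = \left(-3 + X\right) \left(-2\right) = 6 - 2 X$)
$f + 60 \left(-42 + Z{\left(4 \right)}\right) = 8317 + 60 \left(-42 + \left(6 - 8\right)\right) = 8317 + 60 \left(-42 - 2\right) = 8317 + 60 \left(-44\right) = 8317 - 2640 = 5677$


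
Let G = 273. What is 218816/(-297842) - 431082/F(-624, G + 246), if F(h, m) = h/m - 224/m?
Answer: 16659117285467/63142504 ≈ 2.6383e+5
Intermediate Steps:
F(h, m) = -224/m + h/m
218816/(-297842) - 431082/F(-624, G + 246) = 218816/(-297842) - 431082*(273 + 246)/(-224 - 624) = 218816*(-1/297842) - 431082/(-848/519) = -109408/148921 - 431082/((1/519)*(-848)) = -109408/148921 - 431082/(-848/519) = -109408/148921 - 431082*(-519/848) = -109408/148921 + 111865779/424 = 16659117285467/63142504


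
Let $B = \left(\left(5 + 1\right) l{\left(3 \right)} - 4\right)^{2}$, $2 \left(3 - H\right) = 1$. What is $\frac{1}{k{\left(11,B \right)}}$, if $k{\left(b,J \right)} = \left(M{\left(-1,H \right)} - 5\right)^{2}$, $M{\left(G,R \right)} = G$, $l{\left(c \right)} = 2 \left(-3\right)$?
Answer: $\frac{1}{36} \approx 0.027778$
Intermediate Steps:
$l{\left(c \right)} = -6$
$H = \frac{5}{2}$ ($H = 3 - \frac{1}{2} = \frac{5}{2} \approx 2.5$)
$B = 1600$ ($B = \left(\left(5 + 1\right) \left(-6\right) - 4\right)^{2} = \left(6 \left(-6\right) - 4\right)^{2} = \left(-36 - 4\right)^{2} = \left(-40\right)^{2} = 1600$)
$k{\left(b,J \right)} = 36$ ($k{\left(b,J \right)} = \left(-1 - 5\right)^{2} = \left(-6\right)^{2} = 36$)
$\frac{1}{k{\left(11,B \right)}} = \frac{1}{36}$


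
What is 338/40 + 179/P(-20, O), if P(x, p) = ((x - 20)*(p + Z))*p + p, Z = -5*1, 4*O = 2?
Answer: 37749/3620 ≈ 10.428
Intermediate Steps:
O = 1/2 (O = (1/4)*2 = 1/2 ≈ 0.50000)
Z = -5
P(x, p) = p + p*(-20 + x)*(-5 + p) (P(x, p) = ((x - 20)*(p - 5))*p + p = ((-20 + x)*(-5 + p))*p + p = p*(-20 + x)*(-5 + p) + p = p + p*(-20 + x)*(-5 + p))
338/40 + 179/P(-20, O) = 338/40 + 179/(((101 - 20*1/2 - 5*(-20) + (1/2)*(-20))/2)) = 338*(1/40) + 179/(((101 - 10 + 100 - 10)/2)) = 169/20 + 179/(((1/2)*181)) = 169/20 + 179/(181/2) = 169/20 + 179*(2/181) = 169/20 + 358/181 = 37749/3620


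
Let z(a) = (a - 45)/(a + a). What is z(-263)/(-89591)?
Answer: -154/23562433 ≈ -6.5358e-6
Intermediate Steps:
z(a) = (-45 + a)/(2*a) (z(a) = (-45 + a)/((2*a)) = (-45 + a)*(1/(2*a)) = (-45 + a)/(2*a))
z(-263)/(-89591) = ((½)*(-45 - 263)/(-263))/(-89591) = ((½)*(-1/263)*(-308))*(-1/89591) = (154/263)*(-1/89591) = -154/23562433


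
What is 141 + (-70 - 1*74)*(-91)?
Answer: 13245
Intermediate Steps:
141 + (-70 - 1*74)*(-91) = 141 + (-70 - 74)*(-91) = 141 - 144*(-91) = 141 + 13104 = 13245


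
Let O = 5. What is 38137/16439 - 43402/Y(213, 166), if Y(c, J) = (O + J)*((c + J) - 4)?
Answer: 1732049647/1054150875 ≈ 1.6431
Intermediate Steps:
Y(c, J) = (5 + J)*(-4 + J + c) (Y(c, J) = (5 + J)*((c + J) - 4) = (5 + J)*((J + c) - 4) = (5 + J)*(-4 + J + c))
38137/16439 - 43402/Y(213, 166) = 38137/16439 - 43402/(-20 + 166 + 166**2 + 5*213 + 166*213) = 38137*(1/16439) - 43402/(-20 + 166 + 27556 + 1065 + 35358) = 38137/16439 - 43402/64125 = 1732049647/1054150875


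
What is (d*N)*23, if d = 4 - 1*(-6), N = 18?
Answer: 4140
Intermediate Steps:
d = 10 (d = 4 + 6 = 10)
(d*N)*23 = (10*18)*23 = 180*23 = 4140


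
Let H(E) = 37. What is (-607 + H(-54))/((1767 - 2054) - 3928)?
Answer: 38/281 ≈ 0.13523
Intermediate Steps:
(-607 + H(-54))/((1767 - 2054) - 3928) = (-607 + 37)/((1767 - 2054) - 3928) = -570/(-287 - 3928) = -570/(-4215) = -570*(-1/4215) = 38/281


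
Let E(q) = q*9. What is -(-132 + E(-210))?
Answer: 2022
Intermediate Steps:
E(q) = 9*q
-(-132 + E(-210)) = -(-132 + 9*(-210)) = -(-132 - 1890) = -1*(-2022) = 2022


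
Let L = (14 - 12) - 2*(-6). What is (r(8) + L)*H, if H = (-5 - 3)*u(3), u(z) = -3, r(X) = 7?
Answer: 504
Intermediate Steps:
L = 14 (L = 2 + 12 = 14)
H = 24 (H = (-5 - 3)*(-3) = -8*(-3) = 24)
(r(8) + L)*H = (7 + 14)*24 = 21*24 = 504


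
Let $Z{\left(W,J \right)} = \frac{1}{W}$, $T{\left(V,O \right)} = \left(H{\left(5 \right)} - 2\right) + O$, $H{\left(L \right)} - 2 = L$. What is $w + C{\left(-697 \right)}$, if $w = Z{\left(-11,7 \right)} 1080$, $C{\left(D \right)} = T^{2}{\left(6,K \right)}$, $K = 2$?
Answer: $- \frac{541}{11} \approx -49.182$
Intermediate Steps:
$H{\left(L \right)} = 2 + L$
$T{\left(V,O \right)} = 5 + O$ ($T{\left(V,O \right)} = \left(\left(2 + 5\right) - 2\right) + O = \left(7 - 2\right) + O = 5 + O$)
$C{\left(D \right)} = 49$ ($C{\left(D \right)} = \left(5 + 2\right)^{2} = 7^{2} = 49$)
$w = - \frac{1080}{11}$ ($w = \frac{1}{-11} \cdot 1080 = \left(- \frac{1}{11}\right) 1080 = - \frac{1080}{11} \approx -98.182$)
$w + C{\left(-697 \right)} = - \frac{1080}{11} + 49 = - \frac{541}{11}$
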